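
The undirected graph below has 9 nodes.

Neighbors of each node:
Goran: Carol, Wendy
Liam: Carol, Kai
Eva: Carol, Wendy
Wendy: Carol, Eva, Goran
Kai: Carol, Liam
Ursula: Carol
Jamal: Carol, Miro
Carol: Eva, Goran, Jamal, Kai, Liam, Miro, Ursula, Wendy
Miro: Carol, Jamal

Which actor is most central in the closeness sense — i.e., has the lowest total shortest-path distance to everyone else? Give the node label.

Farness (sum of distances to all others) for each node — Carol:8, Eva:14, Goran:14, Jamal:14, Kai:14, Liam:14, Miro:14, Ursula:15, Wendy:13.
The smallest farness is 8, for Carol, so Carol has the highest closeness.

Carol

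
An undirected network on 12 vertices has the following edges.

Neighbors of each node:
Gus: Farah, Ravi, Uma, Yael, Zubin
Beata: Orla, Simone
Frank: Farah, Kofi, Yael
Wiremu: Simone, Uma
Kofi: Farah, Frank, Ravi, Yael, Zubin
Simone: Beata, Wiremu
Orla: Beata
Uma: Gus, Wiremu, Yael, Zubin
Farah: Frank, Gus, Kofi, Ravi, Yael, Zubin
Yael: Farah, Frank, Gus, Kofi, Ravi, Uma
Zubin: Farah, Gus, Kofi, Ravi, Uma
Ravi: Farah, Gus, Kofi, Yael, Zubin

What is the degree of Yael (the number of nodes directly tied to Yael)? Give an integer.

Yael is directly tied to Farah, Frank, Gus, Kofi, Ravi, and Uma. That is 6 neighbors, so the degree of Yael is 6.

6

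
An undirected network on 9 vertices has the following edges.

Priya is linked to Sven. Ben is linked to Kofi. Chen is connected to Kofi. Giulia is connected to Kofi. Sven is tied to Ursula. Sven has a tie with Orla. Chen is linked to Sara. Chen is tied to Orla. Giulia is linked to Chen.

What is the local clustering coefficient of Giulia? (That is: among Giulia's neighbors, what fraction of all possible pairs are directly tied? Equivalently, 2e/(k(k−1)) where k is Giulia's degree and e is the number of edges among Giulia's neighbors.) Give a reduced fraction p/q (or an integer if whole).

Giulia's neighbors: Chen and Kofi (k = 2).
Possible neighbor pairs: C(2,2) = 1. Edges among them: Chen–Kofi → e = 1.
Clustering(Giulia) = 1/1.

1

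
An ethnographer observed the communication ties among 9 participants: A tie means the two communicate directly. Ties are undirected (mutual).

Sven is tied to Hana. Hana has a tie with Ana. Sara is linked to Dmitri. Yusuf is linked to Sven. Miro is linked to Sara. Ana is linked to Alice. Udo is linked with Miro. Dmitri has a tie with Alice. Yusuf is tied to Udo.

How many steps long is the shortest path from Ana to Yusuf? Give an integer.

3

One shortest route is Ana – Hana – Sven – Yusuf, which uses 3 edges, and at distance 2 from Ana we only reach {Dmitri, Sven}, which does not include Yusuf. So d(Ana,Yusuf) = 3.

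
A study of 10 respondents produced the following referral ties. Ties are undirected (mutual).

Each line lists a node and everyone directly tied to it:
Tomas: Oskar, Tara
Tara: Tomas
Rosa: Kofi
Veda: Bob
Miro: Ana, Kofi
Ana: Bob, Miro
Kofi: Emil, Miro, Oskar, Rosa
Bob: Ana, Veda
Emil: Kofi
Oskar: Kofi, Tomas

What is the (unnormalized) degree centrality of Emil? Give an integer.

1

Emil is directly tied to Kofi. That is 1 neighbor, so the degree of Emil is 1.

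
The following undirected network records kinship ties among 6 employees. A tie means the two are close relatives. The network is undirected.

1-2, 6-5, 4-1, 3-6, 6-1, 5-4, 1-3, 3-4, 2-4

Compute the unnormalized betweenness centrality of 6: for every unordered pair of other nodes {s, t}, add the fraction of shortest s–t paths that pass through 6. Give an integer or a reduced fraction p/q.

1

Pairs whose geodesics pass through 6 — 5–3: 1/2; 5–1: 1/2.
All other pairs contribute 0.
Summing the contributions gives betweenness(6) = 1.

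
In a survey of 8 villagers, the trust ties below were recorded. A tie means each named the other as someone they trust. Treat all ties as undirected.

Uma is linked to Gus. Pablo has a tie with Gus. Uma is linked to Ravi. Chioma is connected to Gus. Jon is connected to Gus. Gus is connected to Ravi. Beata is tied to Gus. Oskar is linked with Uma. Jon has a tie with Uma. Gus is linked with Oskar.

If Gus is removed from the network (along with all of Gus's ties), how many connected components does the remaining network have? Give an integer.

Without Gus, the remaining ties split the others into: {Jon, Oskar, Ravi, Uma}; {Beata}; {Chioma}; {Pablo}.
That's 4 separate components.

4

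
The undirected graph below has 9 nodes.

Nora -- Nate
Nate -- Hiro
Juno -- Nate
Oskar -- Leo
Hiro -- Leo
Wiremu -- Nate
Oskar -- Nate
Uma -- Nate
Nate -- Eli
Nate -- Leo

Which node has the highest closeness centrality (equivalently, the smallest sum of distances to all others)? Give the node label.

Nate

Farness (sum of distances to all others) for each node — Eli:15, Hiro:14, Juno:15, Leo:13, Nate:8, Nora:15, Oskar:14, Uma:15, Wiremu:15.
The smallest farness is 8, for Nate, so Nate has the highest closeness.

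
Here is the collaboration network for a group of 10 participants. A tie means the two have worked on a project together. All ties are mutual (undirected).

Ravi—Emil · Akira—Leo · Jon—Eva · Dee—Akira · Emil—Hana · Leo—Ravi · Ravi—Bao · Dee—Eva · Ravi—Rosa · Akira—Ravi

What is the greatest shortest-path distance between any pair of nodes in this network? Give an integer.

6

Eccentricity of each node (its greatest distance to any other): Akira:3, Bao:5, Dee:4, Emil:5, Eva:5, Hana:6, Jon:6, Leo:4, Ravi:4, Rosa:5.
The maximum eccentricity is 6, realized for instance by the pair Jon–Hana via Jon – Eva – Dee – Akira – Ravi – Emil – Hana. So the diameter is 6.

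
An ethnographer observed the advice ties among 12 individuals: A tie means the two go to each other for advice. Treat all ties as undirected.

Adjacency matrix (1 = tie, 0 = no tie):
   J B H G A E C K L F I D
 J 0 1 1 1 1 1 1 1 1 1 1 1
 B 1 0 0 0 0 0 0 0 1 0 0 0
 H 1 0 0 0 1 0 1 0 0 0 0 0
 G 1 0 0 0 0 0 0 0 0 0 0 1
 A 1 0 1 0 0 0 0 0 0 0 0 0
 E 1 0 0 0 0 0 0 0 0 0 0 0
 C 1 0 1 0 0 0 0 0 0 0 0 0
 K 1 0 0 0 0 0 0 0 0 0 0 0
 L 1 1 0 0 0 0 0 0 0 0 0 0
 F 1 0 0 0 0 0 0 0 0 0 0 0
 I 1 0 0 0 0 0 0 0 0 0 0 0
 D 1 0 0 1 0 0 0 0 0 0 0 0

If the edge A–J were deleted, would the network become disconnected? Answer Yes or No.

Even without that edge, A still reaches J via A – H – J, so the network stays connected. Not a bridge.

No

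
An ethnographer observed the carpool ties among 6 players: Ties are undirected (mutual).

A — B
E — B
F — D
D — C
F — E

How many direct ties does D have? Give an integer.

D is directly tied to C and F. That is 2 neighbors, so the degree of D is 2.

2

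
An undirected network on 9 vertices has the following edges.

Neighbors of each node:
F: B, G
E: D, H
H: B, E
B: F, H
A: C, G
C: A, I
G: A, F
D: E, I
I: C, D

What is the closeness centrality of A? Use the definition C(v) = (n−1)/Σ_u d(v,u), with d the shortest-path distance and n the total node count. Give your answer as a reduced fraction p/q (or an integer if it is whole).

2/5

Distances from A: B:3, C:1, D:3, E:4, F:2, G:1, H:4, I:2. Sum = 20.
n = 9, so closeness = 8/20 = 2/5.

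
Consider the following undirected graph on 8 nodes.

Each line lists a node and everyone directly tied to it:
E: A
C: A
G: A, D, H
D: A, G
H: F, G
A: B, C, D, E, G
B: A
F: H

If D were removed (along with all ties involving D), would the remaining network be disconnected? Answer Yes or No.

No

Even without D, every remaining node can still reach every other (the residual graph is connected), so D is not a cut vertex.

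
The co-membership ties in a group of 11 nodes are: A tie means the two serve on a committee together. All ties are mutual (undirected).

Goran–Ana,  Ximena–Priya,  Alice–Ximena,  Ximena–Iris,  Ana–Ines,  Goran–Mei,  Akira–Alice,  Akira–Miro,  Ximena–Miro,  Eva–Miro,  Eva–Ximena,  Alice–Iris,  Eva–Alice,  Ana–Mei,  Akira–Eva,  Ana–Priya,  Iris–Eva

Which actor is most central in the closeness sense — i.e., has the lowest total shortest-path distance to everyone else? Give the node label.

Ximena

Farness (sum of distances to all others) for each node — Akira:29, Alice:23, Ana:22, Eva:22, Goran:30, Ines:31, Iris:24, Mei:30, Miro:24, Priya:19, Ximena:18.
The smallest farness is 18, for Ximena, so Ximena has the highest closeness.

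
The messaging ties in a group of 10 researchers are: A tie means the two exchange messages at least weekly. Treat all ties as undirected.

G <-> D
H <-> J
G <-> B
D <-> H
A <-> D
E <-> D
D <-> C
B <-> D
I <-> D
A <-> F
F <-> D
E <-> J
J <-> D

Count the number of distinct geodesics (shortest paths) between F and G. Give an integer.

The shortest distance is 2, and the only length-2 path is F–D–G. So there is exactly 1 shortest path.

1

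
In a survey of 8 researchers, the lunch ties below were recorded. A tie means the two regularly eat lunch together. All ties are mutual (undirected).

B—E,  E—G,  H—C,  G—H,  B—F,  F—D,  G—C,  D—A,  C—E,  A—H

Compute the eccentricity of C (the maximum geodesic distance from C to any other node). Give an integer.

3

Distances from C: A:2, B:2, D:3, E:1, F:3, G:1, H:1.
The largest is 3 (to F and D), so the eccentricity of C is 3.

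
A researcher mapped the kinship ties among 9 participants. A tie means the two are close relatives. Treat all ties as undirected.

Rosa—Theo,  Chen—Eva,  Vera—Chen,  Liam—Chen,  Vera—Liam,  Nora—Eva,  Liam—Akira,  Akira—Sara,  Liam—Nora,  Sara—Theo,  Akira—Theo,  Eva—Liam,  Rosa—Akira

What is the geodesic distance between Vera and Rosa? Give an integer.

3

One shortest route is Vera – Liam – Akira – Rosa, which uses 3 edges, and at distance 2 from Vera we only reach {Akira, Eva, Nora}, which does not include Rosa. So d(Vera,Rosa) = 3.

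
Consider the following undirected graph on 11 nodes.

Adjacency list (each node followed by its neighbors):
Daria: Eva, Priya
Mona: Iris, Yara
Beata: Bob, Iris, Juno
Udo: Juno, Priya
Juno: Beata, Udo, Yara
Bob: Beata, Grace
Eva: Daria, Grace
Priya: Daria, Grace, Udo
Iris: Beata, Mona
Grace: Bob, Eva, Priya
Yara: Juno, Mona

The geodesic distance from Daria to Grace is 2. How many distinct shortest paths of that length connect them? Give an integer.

The shortest distance is 2. The length-2 paths are: Daria–Eva–Grace; Daria–Priya–Grace.
That gives 2 distinct shortest paths.

2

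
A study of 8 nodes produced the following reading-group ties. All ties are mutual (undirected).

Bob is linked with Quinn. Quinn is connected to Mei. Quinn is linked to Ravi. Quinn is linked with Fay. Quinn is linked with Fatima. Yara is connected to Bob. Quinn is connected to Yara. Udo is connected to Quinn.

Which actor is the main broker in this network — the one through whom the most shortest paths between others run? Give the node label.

Quinn

Unnormalized betweenness of each node: Bob:0, Fatima:0, Fay:0, Mei:0, Quinn:20, Ravi:0, Udo:0, Yara:0.
Quinn has the largest value, 20, making it the main broker — the node through which the most shortest paths run.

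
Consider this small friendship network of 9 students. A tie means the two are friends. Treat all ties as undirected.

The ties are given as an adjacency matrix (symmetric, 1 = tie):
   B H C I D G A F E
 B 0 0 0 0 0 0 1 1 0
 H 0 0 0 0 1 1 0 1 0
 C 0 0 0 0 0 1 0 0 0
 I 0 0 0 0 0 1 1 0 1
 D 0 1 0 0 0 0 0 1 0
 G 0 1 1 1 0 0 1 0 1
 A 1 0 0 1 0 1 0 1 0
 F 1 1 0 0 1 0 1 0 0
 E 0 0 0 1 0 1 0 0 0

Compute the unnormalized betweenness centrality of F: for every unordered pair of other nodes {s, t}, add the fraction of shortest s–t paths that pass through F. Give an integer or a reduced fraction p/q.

4

Pairs whose geodesics pass through F — B–H: 1; B–D: 1; H–A: 1/2; I–D: 1/2; D–A: 1.
All other pairs contribute 0.
Summing the contributions gives betweenness(F) = 4.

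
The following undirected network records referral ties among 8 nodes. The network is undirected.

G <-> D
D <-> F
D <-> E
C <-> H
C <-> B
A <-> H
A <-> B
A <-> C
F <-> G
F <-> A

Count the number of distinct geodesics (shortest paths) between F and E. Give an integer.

1

The shortest distance is 2, and the only length-2 path is F–D–E. So there is exactly 1 shortest path.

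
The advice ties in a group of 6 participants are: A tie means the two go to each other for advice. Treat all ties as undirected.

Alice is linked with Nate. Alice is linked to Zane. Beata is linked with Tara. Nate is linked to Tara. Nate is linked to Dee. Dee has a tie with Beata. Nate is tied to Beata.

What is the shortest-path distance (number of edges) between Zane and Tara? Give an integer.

One shortest route is Zane – Alice – Nate – Tara, which uses 3 edges, and at distance 2 from Zane we only reach {Nate}, which does not include Tara. So d(Zane,Tara) = 3.

3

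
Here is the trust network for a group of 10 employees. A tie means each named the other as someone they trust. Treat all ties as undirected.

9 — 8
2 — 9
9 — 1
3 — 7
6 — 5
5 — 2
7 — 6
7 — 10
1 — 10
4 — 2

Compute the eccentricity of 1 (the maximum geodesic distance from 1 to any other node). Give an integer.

Distances from 1: 2:2, 3:3, 4:3, 5:3, 6:3, 7:2, 8:2, 9:1, 10:1.
The largest is 3 (to 3, 6, 4, and 5), so the eccentricity of 1 is 3.

3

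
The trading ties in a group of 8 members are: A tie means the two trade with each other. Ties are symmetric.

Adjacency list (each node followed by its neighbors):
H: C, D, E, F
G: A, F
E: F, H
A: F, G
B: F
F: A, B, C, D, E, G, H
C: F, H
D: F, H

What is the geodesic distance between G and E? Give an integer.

2

One shortest route is G – F – E, which uses 2 edges, and G and E are not directly tied, so nothing shorter exists. So d(G,E) = 2.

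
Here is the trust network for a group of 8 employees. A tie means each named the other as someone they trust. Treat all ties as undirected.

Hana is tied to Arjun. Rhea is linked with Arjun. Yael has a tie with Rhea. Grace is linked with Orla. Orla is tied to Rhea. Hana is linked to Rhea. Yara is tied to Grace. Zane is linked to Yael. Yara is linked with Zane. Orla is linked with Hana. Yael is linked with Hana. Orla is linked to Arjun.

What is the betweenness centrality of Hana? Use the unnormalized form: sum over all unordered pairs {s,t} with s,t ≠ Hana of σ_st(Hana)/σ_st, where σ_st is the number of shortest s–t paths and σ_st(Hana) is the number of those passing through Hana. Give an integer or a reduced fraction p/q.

13/6

Pairs whose geodesics pass through Hana — Arjun–Yael: 1/2; Arjun–Zane: 1/2; Yael–Grace: 1/3; Yael–Orla: 1/2; Zane–Orla: 1/3.
All other pairs contribute 0.
Summing the contributions gives betweenness(Hana) = 13/6.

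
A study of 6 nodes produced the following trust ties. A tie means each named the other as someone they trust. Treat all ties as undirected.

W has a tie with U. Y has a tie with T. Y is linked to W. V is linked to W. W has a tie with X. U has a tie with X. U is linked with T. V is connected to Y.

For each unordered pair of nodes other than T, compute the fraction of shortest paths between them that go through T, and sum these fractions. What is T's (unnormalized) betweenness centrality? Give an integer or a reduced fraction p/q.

1/2

Pairs whose geodesics pass through T — Y–U: 1/2.
All other pairs contribute 0.
Summing the contributions gives betweenness(T) = 1/2.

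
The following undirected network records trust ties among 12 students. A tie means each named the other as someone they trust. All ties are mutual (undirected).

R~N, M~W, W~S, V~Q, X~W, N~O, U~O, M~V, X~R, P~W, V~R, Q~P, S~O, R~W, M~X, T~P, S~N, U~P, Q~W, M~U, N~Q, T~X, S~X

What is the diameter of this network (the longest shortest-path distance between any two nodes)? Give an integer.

Eccentricity of each node (its greatest distance to any other): M:3, N:3, O:3, P:2, Q:2, R:3, S:3, T:3, U:3, V:3, W:2, X:2.
The maximum eccentricity is 3, realized for instance by the pair S–V via S – W – Q – V. So the diameter is 3.

3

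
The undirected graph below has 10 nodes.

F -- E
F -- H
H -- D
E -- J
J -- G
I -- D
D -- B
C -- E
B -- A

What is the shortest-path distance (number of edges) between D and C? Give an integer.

One shortest route is D – H – F – E – C, which uses 4 edges, and at distance 3 from D we only reach {E}, which does not include C. So d(D,C) = 4.

4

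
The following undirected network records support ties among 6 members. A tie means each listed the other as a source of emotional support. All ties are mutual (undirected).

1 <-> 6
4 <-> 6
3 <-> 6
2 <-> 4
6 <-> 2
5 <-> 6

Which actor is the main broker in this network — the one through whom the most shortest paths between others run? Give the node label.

6

Unnormalized betweenness of each node: 1:0, 2:0, 3:0, 4:0, 5:0, 6:9.
6 has the largest value, 9, making it the main broker — the node through which the most shortest paths run.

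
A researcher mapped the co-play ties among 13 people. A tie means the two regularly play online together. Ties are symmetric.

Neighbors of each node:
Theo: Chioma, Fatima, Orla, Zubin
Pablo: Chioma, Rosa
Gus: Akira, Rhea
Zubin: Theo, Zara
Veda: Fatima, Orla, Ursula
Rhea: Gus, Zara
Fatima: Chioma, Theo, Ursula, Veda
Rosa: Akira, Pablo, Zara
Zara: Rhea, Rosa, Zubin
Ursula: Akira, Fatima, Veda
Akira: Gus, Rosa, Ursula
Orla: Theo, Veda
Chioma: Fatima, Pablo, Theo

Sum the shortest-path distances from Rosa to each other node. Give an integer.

26

Distances from Rosa: Akira:1, Chioma:2, Fatima:3, Gus:2, Orla:4, Pablo:1, Rhea:2, Theo:3, Ursula:2, Veda:3, Zara:1, Zubin:2.
Sum = 1 + 2 + 3 + 2 + 4 + 1 + 2 + 3 + 2 + 3 + 1 + 2 = 26.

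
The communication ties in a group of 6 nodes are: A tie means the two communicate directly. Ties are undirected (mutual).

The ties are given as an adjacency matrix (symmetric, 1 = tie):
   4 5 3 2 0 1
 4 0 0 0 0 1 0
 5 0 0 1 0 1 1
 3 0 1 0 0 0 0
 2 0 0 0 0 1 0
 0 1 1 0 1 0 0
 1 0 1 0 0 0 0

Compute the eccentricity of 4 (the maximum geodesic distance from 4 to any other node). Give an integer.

3

Distances from 4: 0:1, 1:3, 2:2, 3:3, 5:2.
The largest is 3 (to 3 and 1), so the eccentricity of 4 is 3.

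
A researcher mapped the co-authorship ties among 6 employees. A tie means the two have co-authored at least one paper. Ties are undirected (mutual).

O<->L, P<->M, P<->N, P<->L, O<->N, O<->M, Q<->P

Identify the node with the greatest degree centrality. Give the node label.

Degrees — L:2, M:2, N:2, O:3, P:4, Q:1.
The maximum is 4, attained only by P.

P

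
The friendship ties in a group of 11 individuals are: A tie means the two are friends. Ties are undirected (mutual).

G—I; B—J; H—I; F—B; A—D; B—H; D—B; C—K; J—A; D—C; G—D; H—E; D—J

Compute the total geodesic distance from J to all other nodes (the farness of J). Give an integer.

20

Distances from J: A:1, B:1, C:2, D:1, E:3, F:2, G:2, H:2, I:3, K:3.
Sum = 1 + 1 + 2 + 1 + 3 + 2 + 2 + 2 + 3 + 3 = 20.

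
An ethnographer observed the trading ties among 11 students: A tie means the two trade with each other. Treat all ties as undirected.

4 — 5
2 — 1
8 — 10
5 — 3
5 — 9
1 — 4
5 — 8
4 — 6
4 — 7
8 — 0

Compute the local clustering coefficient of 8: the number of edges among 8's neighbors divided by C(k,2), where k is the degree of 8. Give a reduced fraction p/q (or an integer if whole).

0

8's neighbors: 0, 5, and 10 (k = 3).
Possible neighbor pairs: C(3,2) = 3. Edges among them: none → e = 0.
Clustering(8) = 0/3 = 0.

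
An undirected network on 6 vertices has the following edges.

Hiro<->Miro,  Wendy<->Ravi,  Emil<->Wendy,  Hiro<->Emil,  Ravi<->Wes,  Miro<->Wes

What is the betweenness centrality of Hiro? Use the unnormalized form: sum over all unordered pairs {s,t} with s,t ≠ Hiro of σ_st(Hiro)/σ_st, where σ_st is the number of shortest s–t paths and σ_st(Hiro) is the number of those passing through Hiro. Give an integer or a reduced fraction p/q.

2

Pairs whose geodesics pass through Hiro — Emil–Wes: 1/2; Emil–Miro: 1; Wendy–Miro: 1/2.
All other pairs contribute 0.
Summing the contributions gives betweenness(Hiro) = 2.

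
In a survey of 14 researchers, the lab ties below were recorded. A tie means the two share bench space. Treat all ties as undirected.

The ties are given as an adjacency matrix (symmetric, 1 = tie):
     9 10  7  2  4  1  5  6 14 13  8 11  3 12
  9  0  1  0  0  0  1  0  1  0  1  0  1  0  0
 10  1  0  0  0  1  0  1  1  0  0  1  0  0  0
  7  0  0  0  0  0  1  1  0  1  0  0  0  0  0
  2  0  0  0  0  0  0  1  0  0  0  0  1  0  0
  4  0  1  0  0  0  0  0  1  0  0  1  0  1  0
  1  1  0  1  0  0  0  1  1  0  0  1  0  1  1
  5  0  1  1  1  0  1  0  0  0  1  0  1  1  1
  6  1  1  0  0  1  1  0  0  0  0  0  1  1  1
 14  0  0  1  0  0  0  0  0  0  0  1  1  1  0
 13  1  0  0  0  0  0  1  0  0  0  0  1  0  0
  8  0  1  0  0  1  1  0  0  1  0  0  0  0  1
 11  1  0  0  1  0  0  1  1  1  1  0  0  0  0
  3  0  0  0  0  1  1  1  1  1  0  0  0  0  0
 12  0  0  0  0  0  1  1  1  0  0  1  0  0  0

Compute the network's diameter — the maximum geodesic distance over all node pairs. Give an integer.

3

Eccentricity of each node (its greatest distance to any other): 1:2, 2:3, 3:2, 4:3, 5:2, 6:2, 7:3, 8:3, 9:2, 10:2, 11:2, 12:2, 13:3, 14:2.
The maximum eccentricity is 3, realized for instance by the pair 7–4 via 7 – 5 – 10 – 4. So the diameter is 3.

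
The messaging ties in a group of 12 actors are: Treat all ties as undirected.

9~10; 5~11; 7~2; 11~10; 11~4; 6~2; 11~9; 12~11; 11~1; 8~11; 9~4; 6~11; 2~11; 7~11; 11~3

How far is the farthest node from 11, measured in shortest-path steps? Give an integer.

1

Distances from 11: 1:1, 2:1, 3:1, 4:1, 5:1, 6:1, 7:1, 8:1, 9:1, 10:1, 12:1.
The largest is 1 (to 2, 6, 9, 8, 7, 5, 10, 3, 4, 1, and 12), so the eccentricity of 11 is 1.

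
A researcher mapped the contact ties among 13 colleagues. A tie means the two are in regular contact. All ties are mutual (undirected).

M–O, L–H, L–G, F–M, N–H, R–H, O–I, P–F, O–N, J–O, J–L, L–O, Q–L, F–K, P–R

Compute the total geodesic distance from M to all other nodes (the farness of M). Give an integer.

Distances from M: F:1, G:3, H:3, I:2, J:2, K:2, L:2, N:2, O:1, P:2, Q:3, R:3.
Sum = 1 + 3 + 3 + 2 + 2 + 2 + 2 + 2 + 1 + 2 + 3 + 3 = 26.

26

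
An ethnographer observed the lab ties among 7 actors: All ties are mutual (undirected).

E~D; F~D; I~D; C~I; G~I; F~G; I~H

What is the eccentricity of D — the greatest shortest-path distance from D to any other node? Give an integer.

2

Distances from D: C:2, E:1, F:1, G:2, H:2, I:1.
The largest is 2 (to G, C, and H), so the eccentricity of D is 2.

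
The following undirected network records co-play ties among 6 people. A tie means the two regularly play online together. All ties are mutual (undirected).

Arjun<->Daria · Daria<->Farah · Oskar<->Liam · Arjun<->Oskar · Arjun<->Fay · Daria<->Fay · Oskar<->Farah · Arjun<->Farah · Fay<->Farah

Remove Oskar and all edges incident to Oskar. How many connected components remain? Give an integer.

Without Oskar, the remaining ties split the others into: {Arjun, Daria, Farah, Fay}; {Liam}.
That's 2 separate components.

2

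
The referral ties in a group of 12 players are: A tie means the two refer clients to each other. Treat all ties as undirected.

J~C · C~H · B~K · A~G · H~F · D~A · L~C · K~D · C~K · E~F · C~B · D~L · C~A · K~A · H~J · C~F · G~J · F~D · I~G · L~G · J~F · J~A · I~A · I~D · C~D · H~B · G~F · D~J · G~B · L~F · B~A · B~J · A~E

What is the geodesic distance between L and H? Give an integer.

2

One shortest route is L – F – H, which uses 2 edges, and L and H are not directly tied, so nothing shorter exists. So d(L,H) = 2.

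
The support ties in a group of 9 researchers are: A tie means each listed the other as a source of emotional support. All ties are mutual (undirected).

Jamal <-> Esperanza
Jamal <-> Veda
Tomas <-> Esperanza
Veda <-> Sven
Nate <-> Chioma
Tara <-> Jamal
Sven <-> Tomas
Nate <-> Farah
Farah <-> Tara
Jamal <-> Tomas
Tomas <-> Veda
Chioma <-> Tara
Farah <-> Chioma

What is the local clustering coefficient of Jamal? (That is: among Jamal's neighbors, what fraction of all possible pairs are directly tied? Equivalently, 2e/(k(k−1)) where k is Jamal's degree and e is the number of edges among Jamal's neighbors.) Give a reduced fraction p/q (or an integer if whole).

Jamal's neighbors: Esperanza, Tara, Tomas, and Veda (k = 4).
Possible neighbor pairs: C(4,2) = 6. Edges among them: Esperanza–Tomas, Tomas–Veda → e = 2.
Clustering(Jamal) = 2/6 = 1/3.

1/3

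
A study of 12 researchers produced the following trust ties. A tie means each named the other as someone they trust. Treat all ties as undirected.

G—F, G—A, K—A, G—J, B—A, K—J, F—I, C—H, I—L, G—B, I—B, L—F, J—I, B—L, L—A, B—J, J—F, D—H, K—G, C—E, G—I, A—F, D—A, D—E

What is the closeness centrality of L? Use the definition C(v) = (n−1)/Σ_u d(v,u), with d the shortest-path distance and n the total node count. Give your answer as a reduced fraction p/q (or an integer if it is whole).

1/2

Distances from L: A:1, B:1, C:4, D:2, E:3, F:1, G:2, H:3, I:1, J:2, K:2. Sum = 22.
n = 12, so closeness = 11/22 = 1/2.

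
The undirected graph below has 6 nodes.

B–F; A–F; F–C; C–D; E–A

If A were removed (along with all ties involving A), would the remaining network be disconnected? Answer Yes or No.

Removing A leaves {B, C, D, and F} with no path to {E}, so the network splits into 2 components. A is a cut vertex.

Yes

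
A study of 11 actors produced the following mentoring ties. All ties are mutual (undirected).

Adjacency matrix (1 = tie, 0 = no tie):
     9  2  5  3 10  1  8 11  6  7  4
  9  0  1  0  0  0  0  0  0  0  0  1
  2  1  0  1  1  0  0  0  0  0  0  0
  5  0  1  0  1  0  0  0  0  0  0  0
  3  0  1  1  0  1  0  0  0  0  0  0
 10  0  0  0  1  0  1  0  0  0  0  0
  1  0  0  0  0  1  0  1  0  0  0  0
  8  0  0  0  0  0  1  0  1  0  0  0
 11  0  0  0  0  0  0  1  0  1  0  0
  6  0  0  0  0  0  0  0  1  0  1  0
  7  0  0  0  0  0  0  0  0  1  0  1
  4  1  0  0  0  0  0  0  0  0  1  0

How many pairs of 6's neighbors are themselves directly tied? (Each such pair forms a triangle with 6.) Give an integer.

0

6's neighbors are 7 and 11, but none of them are tied to each other, so no triangle contains 6.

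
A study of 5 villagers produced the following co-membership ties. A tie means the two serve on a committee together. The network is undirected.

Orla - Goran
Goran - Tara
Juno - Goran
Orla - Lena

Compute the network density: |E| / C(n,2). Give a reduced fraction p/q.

There are 4 edges and 5 nodes, so the maximum possible is C(5,2) = 10.
Density = 4/10 = 2/5.

2/5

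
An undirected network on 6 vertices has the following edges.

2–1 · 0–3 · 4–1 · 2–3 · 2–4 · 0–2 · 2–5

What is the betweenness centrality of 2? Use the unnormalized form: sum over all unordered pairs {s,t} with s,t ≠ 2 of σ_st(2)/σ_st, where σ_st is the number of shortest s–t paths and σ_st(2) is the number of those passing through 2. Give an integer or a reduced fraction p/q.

8

Pairs whose geodesics pass through 2 — 3–4: 1; 3–1: 1; 3–5: 1; 4–0: 1; 4–5: 1; 0–1: 1; 0–5: 1; 1–5: 1.
All other pairs contribute 0.
Summing the contributions gives betweenness(2) = 8.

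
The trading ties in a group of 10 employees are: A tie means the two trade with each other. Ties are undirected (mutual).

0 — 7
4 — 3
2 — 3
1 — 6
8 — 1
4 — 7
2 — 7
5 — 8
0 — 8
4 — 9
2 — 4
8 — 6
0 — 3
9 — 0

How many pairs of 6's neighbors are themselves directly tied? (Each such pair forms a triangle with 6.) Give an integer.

6's neighbors: 1 and 8.
Neighbor pairs that are themselves tied: 6–1–8. Each forms one triangle with 6, for 1 in total.

1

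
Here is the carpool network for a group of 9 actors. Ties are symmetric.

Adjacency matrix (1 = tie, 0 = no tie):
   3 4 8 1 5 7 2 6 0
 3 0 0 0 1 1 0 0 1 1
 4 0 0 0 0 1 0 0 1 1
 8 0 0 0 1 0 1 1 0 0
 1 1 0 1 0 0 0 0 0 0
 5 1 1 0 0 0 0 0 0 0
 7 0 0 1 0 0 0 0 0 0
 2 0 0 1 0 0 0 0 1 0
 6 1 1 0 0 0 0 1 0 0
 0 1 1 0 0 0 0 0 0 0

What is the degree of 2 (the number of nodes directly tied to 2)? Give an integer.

2

2 is directly tied to 6 and 8. That is 2 neighbors, so the degree of 2 is 2.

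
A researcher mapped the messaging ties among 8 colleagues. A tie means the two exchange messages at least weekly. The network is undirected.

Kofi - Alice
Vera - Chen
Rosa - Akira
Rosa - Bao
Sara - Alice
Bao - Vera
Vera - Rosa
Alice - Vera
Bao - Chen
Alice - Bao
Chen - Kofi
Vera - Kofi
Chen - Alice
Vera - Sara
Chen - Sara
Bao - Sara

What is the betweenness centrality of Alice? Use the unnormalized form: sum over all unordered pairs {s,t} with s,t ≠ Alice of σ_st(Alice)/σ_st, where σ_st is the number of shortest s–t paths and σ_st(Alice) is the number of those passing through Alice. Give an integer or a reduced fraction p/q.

2/3

Pairs whose geodesics pass through Alice — Sara–Kofi: 1/3; Bao–Kofi: 1/3.
All other pairs contribute 0.
Summing the contributions gives betweenness(Alice) = 2/3.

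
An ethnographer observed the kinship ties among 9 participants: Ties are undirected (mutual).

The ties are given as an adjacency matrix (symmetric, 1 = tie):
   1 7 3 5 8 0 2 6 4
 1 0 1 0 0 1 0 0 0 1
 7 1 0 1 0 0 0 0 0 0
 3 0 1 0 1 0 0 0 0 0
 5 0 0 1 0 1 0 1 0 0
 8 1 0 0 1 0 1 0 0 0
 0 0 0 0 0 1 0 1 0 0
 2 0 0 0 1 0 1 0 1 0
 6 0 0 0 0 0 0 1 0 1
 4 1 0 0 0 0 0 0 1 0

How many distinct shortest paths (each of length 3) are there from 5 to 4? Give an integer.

2

The shortest distance is 3. The length-3 paths are: 5–8–1–4; 5–2–6–4.
That gives 2 distinct shortest paths.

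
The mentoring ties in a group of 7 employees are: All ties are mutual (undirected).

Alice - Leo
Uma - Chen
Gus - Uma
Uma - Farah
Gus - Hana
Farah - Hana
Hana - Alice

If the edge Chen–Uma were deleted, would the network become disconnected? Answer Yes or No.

Yes

Without the Chen–Uma edge there is no alternate route between Chen and Uma, so the network disconnects. It is a bridge.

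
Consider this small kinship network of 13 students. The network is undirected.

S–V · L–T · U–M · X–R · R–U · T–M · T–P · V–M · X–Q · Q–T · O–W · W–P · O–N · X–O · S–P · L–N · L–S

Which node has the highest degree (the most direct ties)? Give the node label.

Degrees — L:3, M:3, N:2, O:3, P:3, Q:2, R:2, S:3, T:4, U:2, V:2, W:2, X:3.
The maximum is 4, attained only by T.

T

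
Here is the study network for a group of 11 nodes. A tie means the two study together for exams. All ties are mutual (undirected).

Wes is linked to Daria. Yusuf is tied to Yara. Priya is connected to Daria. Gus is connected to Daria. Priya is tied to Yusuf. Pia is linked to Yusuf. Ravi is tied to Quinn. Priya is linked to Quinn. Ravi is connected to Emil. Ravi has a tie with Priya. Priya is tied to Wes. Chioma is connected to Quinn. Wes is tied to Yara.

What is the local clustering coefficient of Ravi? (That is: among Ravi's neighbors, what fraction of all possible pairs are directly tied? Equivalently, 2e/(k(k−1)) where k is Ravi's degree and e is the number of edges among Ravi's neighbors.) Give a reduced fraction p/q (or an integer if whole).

Ravi's neighbors: Emil, Priya, and Quinn (k = 3).
Possible neighbor pairs: C(3,2) = 3. Edges among them: Priya–Quinn → e = 1.
Clustering(Ravi) = 1/3.

1/3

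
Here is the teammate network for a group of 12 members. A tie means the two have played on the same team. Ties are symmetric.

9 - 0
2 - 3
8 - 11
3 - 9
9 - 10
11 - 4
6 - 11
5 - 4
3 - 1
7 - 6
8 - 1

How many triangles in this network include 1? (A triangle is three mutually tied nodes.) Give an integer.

0

1's neighbors are 3 and 8, but none of them are tied to each other, so no triangle contains 1.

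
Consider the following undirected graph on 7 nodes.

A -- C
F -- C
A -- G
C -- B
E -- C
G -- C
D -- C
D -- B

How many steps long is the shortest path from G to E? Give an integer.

One shortest route is G – C – E, which uses 2 edges, and G and E are not directly tied, so nothing shorter exists. So d(G,E) = 2.

2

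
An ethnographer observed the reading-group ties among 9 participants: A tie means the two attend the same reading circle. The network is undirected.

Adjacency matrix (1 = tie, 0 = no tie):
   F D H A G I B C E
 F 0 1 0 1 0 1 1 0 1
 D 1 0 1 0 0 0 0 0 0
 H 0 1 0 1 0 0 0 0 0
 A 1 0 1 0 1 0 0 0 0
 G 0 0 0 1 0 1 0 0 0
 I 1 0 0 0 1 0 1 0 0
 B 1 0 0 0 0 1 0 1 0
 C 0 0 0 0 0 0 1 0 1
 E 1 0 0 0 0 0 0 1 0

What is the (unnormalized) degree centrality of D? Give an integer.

2

D is directly tied to F and H. That is 2 neighbors, so the degree of D is 2.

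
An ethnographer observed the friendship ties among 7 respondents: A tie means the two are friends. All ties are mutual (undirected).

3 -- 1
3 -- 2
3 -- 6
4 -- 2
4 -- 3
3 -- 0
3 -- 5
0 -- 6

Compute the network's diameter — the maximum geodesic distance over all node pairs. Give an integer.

2

Eccentricity of each node (its greatest distance to any other): 0:2, 1:2, 2:2, 3:1, 4:2, 5:2, 6:2.
The maximum eccentricity is 2, realized for instance by the pair 5–1 via 5 – 3 – 1. So the diameter is 2.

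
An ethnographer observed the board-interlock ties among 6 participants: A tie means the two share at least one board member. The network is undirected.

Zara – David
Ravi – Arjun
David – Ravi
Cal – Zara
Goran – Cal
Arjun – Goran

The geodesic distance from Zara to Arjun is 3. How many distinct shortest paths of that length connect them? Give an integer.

2

The shortest distance is 3. The length-3 paths are: Zara–David–Ravi–Arjun; Zara–Cal–Goran–Arjun.
That gives 2 distinct shortest paths.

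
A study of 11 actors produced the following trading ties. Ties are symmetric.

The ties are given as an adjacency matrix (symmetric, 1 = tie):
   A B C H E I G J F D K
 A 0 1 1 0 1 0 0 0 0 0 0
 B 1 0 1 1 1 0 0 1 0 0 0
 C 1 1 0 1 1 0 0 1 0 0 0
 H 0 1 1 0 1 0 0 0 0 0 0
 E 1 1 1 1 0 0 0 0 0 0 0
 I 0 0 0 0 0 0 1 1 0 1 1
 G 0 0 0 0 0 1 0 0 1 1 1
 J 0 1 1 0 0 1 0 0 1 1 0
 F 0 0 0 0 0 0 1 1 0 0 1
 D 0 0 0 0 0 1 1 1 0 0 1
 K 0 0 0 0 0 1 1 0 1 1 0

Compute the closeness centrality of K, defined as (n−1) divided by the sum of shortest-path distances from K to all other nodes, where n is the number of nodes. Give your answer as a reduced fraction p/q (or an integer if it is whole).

Distances from K: A:4, B:3, C:3, D:1, E:4, F:1, G:1, H:4, I:1, J:2. Sum = 24.
n = 11, so closeness = 10/24 = 5/12.

5/12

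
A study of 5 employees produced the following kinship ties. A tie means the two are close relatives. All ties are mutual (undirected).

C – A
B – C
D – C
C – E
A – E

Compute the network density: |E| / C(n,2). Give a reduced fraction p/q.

1/2

There are 5 edges and 5 nodes, so the maximum possible is C(5,2) = 10.
Density = 5/10 = 1/2.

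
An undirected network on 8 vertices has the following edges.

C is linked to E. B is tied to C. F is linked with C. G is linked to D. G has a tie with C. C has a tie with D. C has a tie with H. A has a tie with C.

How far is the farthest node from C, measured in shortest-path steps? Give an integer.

1

Distances from C: A:1, B:1, D:1, E:1, F:1, G:1, H:1.
The largest is 1 (to G, A, B, D, H, E, and F), so the eccentricity of C is 1.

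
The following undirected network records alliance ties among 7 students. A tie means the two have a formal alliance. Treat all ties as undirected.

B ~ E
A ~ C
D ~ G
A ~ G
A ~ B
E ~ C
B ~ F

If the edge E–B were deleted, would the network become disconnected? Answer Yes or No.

Even without that edge, E still reaches B via E – C – A – B, so the network stays connected. Not a bridge.

No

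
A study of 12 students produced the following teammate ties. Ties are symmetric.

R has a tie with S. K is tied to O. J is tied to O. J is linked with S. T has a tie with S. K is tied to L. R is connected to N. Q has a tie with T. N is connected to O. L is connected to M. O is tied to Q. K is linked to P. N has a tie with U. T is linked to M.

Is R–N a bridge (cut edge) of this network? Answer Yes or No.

Even without that edge, R still reaches N via R – S – J – O – N, so the network stays connected. Not a bridge.

No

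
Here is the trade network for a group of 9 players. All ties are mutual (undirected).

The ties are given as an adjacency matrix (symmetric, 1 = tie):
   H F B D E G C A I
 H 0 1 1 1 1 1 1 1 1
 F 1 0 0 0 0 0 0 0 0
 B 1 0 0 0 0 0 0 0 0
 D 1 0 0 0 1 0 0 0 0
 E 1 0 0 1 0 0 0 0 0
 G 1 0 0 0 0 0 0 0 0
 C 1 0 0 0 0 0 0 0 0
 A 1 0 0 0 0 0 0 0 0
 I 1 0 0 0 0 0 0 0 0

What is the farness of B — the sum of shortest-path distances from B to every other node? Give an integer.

Distances from B: A:2, C:2, D:2, E:2, F:2, G:2, H:1, I:2.
Sum = 2 + 2 + 2 + 2 + 2 + 2 + 1 + 2 = 15.

15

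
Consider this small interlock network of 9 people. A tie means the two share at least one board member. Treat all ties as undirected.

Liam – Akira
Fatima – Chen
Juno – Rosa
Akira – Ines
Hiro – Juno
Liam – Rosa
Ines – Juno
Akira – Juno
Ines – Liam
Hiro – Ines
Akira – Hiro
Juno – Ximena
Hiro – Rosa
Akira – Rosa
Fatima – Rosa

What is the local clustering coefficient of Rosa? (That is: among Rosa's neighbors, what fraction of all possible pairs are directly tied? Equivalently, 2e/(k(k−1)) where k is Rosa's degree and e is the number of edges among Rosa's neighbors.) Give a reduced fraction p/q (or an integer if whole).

Rosa's neighbors: Akira, Fatima, Hiro, Juno, and Liam (k = 5).
Possible neighbor pairs: C(5,2) = 10. Edges among them: Akira–Hiro, Akira–Juno, Akira–Liam, Hiro–Juno → e = 4.
Clustering(Rosa) = 4/10 = 2/5.

2/5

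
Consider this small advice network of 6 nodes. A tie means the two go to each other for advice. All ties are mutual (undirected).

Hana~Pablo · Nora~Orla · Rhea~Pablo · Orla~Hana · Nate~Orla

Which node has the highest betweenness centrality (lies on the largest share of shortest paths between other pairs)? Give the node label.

Orla

Unnormalized betweenness of each node: Hana:6, Nate:0, Nora:0, Orla:7, Pablo:4, Rhea:0.
Orla has the largest value, 7, making it the main broker — the node through which the most shortest paths run.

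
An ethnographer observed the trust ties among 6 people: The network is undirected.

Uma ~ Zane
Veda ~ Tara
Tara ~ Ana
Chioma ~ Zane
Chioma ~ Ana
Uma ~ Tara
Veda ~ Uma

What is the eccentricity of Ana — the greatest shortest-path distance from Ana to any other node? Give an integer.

2

Distances from Ana: Chioma:1, Tara:1, Uma:2, Veda:2, Zane:2.
The largest is 2 (to Zane, Uma, and Veda), so the eccentricity of Ana is 2.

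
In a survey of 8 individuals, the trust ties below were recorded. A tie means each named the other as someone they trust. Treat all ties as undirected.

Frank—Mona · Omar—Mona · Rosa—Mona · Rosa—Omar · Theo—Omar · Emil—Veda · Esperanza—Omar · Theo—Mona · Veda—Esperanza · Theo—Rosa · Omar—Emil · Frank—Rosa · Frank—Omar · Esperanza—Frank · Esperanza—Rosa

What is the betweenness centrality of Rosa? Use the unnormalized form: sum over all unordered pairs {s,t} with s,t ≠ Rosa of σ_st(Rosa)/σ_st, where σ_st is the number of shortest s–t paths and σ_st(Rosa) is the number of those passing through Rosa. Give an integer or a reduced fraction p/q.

Pairs whose geodesics pass through Rosa — Veda–Mona: 1/4; Veda–Theo: 1/3; Mona–Esperanza: 1/3; Esperanza–Theo: 1/2; Theo–Frank: 1/3.
All other pairs contribute 0.
Summing the contributions gives betweenness(Rosa) = 7/4.

7/4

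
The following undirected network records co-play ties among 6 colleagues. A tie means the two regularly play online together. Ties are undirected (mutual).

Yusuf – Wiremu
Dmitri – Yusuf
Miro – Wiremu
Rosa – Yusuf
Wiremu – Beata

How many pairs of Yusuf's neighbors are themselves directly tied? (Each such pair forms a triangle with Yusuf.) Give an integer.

0

Yusuf's neighbors are Dmitri, Rosa, and Wiremu, but none of them are tied to each other, so no triangle contains Yusuf.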